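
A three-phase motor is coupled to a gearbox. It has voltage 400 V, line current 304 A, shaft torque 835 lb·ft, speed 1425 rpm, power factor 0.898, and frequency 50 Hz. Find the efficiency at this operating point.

τ = 835 lb·ft × 1.356 = 1132 N·m
ω = 2π × 1425/60 = 149.2 rad/s; P_out = τω = 1132 × 149.2 = 168894 W
P_in = √3·V_L·I_L·cosφ = 1.732 × 400 × 304 × 0.898 = 189129 W
η = P_out / P_in = 168894 / 189129 = 0.893 = 89.3%

89.3 %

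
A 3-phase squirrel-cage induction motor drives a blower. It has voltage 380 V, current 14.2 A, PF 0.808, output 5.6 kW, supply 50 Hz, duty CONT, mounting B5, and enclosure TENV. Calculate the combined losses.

1950 W

P_in = √3·V·I·cosφ = 1.732×380×14.2×0.808 = 7551 W
P_out = 5600 W
Losses = P_in − P_out = 7551 − 5600 = 1951 W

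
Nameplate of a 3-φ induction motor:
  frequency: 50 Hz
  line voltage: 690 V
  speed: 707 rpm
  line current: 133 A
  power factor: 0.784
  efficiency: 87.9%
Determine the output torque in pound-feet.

1090 lb·ft

P_in = √3·V·I·cosφ = 1.732 × 690 × 133 × 0.784 = 124613 W
P_out = η·P_in = 0.879 × 124613 = 109535 W
n = 707 rpm
ω = 2π×707/60 = 74.04 rad/s
τ = P_out/ω = 109535/74.04 = 1479 N·m
In lb·ft: 1479/1.356 = 1090 lb·ft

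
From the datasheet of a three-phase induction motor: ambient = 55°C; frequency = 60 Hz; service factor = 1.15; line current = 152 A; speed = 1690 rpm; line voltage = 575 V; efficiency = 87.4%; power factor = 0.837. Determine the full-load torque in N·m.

P_in = √3·V·I·cosφ = 1.732 × 575 × 152 × 0.837 = 126702 W
P_out = η·P_in = 0.874 × 126702 = 110738 W
n = 1690 rpm
ω = 2π×1690/60 = 177 rad/s
τ = P_out/ω = 110738/177 = 626 N·m

626 N·m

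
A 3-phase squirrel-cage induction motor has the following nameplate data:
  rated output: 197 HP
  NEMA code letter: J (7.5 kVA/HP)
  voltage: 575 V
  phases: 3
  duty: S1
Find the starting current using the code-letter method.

1480 A

S_LR = 7.5 × 197 = 1477.5 kVA
I_LR = S_LR/(√3·V_L) = 1477500/(1.732×575) = 1480 A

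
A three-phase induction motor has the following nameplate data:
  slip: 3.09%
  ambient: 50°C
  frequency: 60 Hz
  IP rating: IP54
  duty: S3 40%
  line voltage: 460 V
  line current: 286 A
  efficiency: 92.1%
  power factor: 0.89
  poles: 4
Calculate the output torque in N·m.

P_in = √3·V·I·cosφ = 1.732 × 460 × 286 × 0.89 = 202797 W
P_out = η·P_in = 0.921 × 202797 = 186776 W
n_s = 120×60/4 = 1800 rpm; n = 1800×(1−0.0309) = 1744 rpm
ω = 2π×1744/60 = 182.6 rad/s
τ = P_out/ω = 186776/182.6 = 1020 N·m

1020 N·m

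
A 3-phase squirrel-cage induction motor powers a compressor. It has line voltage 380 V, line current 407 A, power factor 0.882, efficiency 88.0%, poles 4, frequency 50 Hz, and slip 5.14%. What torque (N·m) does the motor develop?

P_in = √3·V·I·cosφ = 1.732 × 380 × 407 × 0.882 = 236262 W
P_out = η·P_in = 0.88 × 236262 = 207911 W
n_s = 120×50/4 = 1500 rpm; n = 1500×(1−0.0514) = 1423 rpm
ω = 2π×1423/60 = 149 rad/s
τ = P_out/ω = 207911/149 = 1400 N·m

1400 N·m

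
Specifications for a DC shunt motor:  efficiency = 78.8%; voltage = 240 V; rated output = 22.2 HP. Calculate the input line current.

87.6 A

P_out = 22.2 × 746 = 16561 W
P_in = P_out / η = 16561 / 0.788 = 21016 W
I = P_in / V = 21016 / 240 = 87.6 A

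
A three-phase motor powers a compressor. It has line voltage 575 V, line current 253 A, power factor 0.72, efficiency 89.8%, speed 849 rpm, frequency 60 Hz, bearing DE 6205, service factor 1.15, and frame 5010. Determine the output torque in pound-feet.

P_in = √3·V·I·cosφ = 1.732 × 575 × 253 × 0.72 = 181413 W
P_out = η·P_in = 0.898 × 181413 = 162909 W
n = 849 rpm
ω = 2π×849/60 = 88.91 rad/s
τ = P_out/ω = 162909/88.91 = 1832 N·m
In lb·ft: 1832/1.356 = 1350 lb·ft

1350 lb·ft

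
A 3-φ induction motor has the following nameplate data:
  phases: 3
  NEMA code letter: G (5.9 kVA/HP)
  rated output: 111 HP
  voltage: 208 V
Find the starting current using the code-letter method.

S_LR = 5.9 × 111 = 654.9 kVA
I_LR = S_LR/(√3·V_L) = 654900/(1.732×208) = 1820 A

1820 A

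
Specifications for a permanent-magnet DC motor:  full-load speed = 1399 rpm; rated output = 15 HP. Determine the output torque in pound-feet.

P_out = 15 × 746 = 11190 W
ω = 2π × 1399/60 = 146.5 rad/s
τ = P_out/ω = 11190/146.5 = 76.38 N·m
In lb·ft: 76.38/1.356 = 56.3 lb·ft

56.3 lb·ft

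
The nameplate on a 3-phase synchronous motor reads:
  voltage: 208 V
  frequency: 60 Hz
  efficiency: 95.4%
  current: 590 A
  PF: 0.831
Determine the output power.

P_in = √3·V·I·cosφ = 1.732 × 208 × 590 × 0.831 = 176630 W
P_out = η·P_in = 0.954 × 176630 = 168505 W

169 kW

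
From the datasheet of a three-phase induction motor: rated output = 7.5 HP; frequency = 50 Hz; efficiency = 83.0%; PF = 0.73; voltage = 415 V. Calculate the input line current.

12.8 A

P_out = 7.5 × 746 = 5595 W
P_in = P_out / η = 5595 / 0.830 = 6741 W
I_L = P_in / (√3·V_L·cosφ) = 6741 / (1.732 × 415 × 0.73) = 12.8 A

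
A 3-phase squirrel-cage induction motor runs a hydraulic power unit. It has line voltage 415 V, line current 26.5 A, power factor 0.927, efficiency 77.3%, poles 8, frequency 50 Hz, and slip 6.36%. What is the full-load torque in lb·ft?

P_in = √3·V·I·cosφ = 1.732 × 415 × 26.5 × 0.927 = 17657 W
P_out = η·P_in = 0.773 × 17657 = 13649 W
n_s = 120×50/8 = 750 rpm; n = 750×(1−0.0636) = 702 rpm
ω = 2π×702/60 = 73.51 rad/s
τ = P_out/ω = 13649/73.51 = 185.7 N·m
In lb·ft: 185.7/1.356 = 137 lb·ft

137 lb·ft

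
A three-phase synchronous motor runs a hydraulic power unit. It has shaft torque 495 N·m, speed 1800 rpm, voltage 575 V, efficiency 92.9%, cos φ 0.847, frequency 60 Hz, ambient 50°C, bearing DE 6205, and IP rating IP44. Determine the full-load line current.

119 A

ω = 2π×1800/60 = 188.5 rad/s; P_out = τω = 495 × 188.5 = 93308 W
P_in = P_out / η = 93308 / 0.929 = 100439 W
I_L = P_in / (√3·V_L·cosφ) = 100439 / (1.732 × 575 × 0.847) = 119 A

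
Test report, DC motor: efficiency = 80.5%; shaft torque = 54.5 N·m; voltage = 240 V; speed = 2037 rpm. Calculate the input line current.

60.2 A

ω = 2π×2037/60 = 213.3 rad/s; P_out = τω = 54.5 × 213.3 = 11625 W
P_in = P_out / η = 11625 / 0.805 = 14441 W
I = P_in / V = 14441 / 240 = 60.2 A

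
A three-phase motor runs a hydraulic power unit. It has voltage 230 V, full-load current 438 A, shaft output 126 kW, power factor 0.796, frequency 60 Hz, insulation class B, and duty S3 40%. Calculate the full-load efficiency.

90.7 %

P_out = 126 kW = 126000 W
P_in = √3·V_L·I_L·cosφ = 1.732 × 230 × 438 × 0.796 = 138887 W
η = P_out / P_in = 126000 / 138887 = 0.907 = 90.7%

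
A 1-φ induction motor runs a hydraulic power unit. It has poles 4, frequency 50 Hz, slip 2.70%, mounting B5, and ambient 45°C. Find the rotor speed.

1460 rpm

n_s = 120f/p = 120×50/4 = 1500 rpm
n = n_s(1 − s) = 1500 × (1 − 0.027) = 1460 rpm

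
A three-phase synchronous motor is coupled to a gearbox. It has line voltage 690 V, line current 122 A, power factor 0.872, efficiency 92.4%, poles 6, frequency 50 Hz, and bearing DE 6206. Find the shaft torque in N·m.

P_in = √3·V·I·cosφ = 1.732 × 690 × 122 × 0.872 = 127137 W
P_out = η·P_in = 0.924 × 127137 = 117475 W
n = n_s = 120×50/6 = 1000 rpm (synchronous)
ω = 2π×1000/60 = 104.7 rad/s
τ = P_out/ω = 117475/104.7 = 1120 N·m

1120 N·m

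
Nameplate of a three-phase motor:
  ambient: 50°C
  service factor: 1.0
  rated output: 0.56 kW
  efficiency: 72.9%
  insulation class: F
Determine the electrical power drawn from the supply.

P_out = 560 W
P_in = P_out/η = 560/0.729 = 768 W = 0.768 kW

0.768 kW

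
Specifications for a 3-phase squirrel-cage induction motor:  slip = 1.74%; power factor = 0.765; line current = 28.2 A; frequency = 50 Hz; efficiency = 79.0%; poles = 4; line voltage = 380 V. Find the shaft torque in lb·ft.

P_in = √3·V·I·cosφ = 1.732 × 380 × 28.2 × 0.765 = 14198 W
P_out = η·P_in = 0.79 × 14198 = 11216 W
n_s = 120×50/4 = 1500 rpm; n = 1500×(1−0.0174) = 1474 rpm
ω = 2π×1474/60 = 154.4 rad/s
τ = P_out/ω = 11216/154.4 = 72.64 N·m
In lb·ft: 72.64/1.356 = 53.6 lb·ft

53.6 lb·ft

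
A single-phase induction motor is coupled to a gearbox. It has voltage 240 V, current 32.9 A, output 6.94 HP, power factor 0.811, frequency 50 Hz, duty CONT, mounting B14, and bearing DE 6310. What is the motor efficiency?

P_out = 6.94 × 746 = 5177 W
P_in = V·I·cosφ = 240 × 32.9 × 0.811 = 6404 W
η = P_out / P_in = 5177 / 6404 = 0.808 = 80.8%

80.8 %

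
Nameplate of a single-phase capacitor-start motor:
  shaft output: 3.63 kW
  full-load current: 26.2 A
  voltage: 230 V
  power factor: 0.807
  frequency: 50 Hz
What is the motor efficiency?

74.6 %

P_out = 3.63 kW = 3630 W
P_in = V·I·cosφ = 230 × 26.2 × 0.807 = 4863 W
η = P_out / P_in = 3630 / 4863 = 0.746 = 74.6%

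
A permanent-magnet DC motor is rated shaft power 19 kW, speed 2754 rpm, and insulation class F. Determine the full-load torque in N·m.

65.9 N·m

ω = 2π × 2754/60 = 288.4 rad/s
τ = P/ω = 19000/288.4 = 65.9 N·m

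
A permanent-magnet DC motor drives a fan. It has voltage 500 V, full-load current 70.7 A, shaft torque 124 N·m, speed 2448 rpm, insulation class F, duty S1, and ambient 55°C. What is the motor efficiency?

89.9 %

ω = 2π × 2448/60 = 256.4 rad/s; P_out = τω = 124 × 256.4 = 31794 W
P_in = V·I = 500 × 70.7 = 35350 W
η = P_out / P_in = 31794 / 35350 = 0.899 = 89.9%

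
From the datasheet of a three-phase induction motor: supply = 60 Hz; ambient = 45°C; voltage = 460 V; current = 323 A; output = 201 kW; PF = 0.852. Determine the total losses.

P_in = √3·V·I·cosφ = 1.732×460×323×0.852 = 219254 W
P_out = 201000 W
Losses = P_in − P_out = 219254 − 201000 = 18254 W

18.3 kW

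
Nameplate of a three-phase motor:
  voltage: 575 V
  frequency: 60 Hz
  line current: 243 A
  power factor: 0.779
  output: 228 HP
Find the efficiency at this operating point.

90.2 %

P_out = 228 × 746 = 170088 W
P_in = √3·V_L·I_L·cosφ = 1.732 × 575 × 243 × 0.779 = 188521 W
η = P_out / P_in = 170088 / 188521 = 0.902 = 90.2%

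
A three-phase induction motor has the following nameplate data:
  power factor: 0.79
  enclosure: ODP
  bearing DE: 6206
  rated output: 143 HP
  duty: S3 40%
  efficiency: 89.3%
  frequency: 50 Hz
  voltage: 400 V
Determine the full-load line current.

218 A

P_out = 143 × 746 = 106678 W
P_in = P_out / η = 106678 / 0.893 = 119460 W
I_L = P_in / (√3·V_L·cosφ) = 119460 / (1.732 × 400 × 0.79) = 218 A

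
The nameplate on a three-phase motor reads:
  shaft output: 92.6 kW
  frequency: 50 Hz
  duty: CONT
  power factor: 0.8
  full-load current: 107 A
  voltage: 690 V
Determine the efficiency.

90.5 %

P_out = 92.6 kW = 92600 W
P_in = √3·V_L·I_L·cosφ = 1.732 × 690 × 107 × 0.8 = 102299 W
η = P_out / P_in = 92600 / 102299 = 0.905 = 90.5%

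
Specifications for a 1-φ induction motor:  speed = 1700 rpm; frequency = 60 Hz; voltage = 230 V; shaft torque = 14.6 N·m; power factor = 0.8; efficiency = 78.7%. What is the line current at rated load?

17.9 A

ω = 2π×1700/60 = 178 rad/s; P_out = τω = 14.6 × 178 = 2599 W
P_in = P_out / η = 2599 / 0.787 = 3302 W
I = P_in / (V·cosφ) = 3302 / (230 × 0.8) = 17.9 A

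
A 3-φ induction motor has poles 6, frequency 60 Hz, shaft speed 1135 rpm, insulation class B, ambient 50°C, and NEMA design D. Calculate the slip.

5.4 %

n_s = 120f/p = 120×60/6 = 1200 rpm
s = (n_s − n)/n_s = (1200 − 1135)/1200 = 0.0542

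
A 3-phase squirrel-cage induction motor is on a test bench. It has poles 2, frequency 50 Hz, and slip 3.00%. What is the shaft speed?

2910 rpm

n_s = 120f/p = 120×50/2 = 3000 rpm
n = n_s(1 − s) = 3000 × (1 − 0.03) = 2910 rpm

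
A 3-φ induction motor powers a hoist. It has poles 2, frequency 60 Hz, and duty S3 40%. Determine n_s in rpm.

3600 rpm

n_s = 120f/p = 120×60/2 = 3600 rpm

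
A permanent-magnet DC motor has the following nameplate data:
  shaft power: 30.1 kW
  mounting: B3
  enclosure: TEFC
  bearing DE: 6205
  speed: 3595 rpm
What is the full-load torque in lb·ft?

59 lb·ft

ω = 2π × 3595/60 = 376.5 rad/s
τ = P/ω = 30100/376.5 = 79.95 N·m
In lb·ft: 79.95/1.356 = 59 lb·ft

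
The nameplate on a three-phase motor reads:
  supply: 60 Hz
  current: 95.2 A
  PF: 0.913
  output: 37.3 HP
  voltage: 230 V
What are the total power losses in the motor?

P_in = √3·V·I·cosφ = 1.732×230×95.2×0.913 = 34624 W
P_out = 37.3×746 = 27826 W
Losses = P_in − P_out = 34624 − 27826 = 6798 W

6.8 kW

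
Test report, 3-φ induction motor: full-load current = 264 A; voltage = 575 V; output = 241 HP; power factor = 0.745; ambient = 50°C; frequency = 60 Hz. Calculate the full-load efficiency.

91.8 %

P_out = 241 × 746 = 179786 W
P_in = √3·V_L·I_L·cosφ = 1.732 × 575 × 264 × 0.745 = 195874 W
η = P_out / P_in = 179786 / 195874 = 0.918 = 91.8%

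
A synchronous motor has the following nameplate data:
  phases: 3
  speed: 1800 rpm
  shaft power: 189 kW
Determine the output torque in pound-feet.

740 lb·ft

ω = 2π × 1800/60 = 188.5 rad/s
τ = P/ω = 189000/188.5 = 1003 N·m
In lb·ft: 1003/1.356 = 740 lb·ft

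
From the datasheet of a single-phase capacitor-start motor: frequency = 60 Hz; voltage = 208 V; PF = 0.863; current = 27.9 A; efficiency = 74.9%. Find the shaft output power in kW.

3.75 kW

P_in = V·I·cosφ = 208 × 27.9 × 0.863 = 5008 W
P_out = η·P_in = 0.749 × 5008 = 3751 W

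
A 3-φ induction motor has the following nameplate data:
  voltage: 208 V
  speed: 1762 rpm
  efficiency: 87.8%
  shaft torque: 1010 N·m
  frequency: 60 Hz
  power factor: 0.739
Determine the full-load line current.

797 A

ω = 2π×1762/60 = 184.5 rad/s; P_out = τω = 1010 × 184.5 = 186345 W
P_in = P_out / η = 186345 / 0.878 = 212238 W
I_L = P_in / (√3·V_L·cosφ) = 212238 / (1.732 × 208 × 0.739) = 797 A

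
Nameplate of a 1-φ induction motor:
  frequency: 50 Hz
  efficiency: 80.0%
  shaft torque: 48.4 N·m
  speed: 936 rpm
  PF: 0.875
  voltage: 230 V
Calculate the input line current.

ω = 2π×936/60 = 98.02 rad/s; P_out = τω = 48.4 × 98.02 = 4744 W
P_in = P_out / η = 4744 / 0.800 = 5930 W
I = P_in / (V·cosφ) = 5930 / (230 × 0.875) = 29.5 A

29.5 A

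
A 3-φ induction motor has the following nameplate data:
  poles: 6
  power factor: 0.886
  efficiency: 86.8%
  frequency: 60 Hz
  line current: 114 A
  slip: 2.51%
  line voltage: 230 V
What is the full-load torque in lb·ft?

P_in = √3·V·I·cosφ = 1.732 × 230 × 114 × 0.886 = 40236 W
P_out = η·P_in = 0.868 × 40236 = 34925 W
n_s = 120×60/6 = 1200 rpm; n = 1200×(1−0.0251) = 1170 rpm
ω = 2π×1170/60 = 122.5 rad/s
τ = P_out/ω = 34925/122.5 = 285.1 N·m
In lb·ft: 285.1/1.356 = 210 lb·ft

210 lb·ft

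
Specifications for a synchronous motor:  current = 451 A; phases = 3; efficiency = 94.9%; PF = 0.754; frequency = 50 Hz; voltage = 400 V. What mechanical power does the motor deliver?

224 kW

P_in = √3·V·I·cosφ = 1.732 × 400 × 451 × 0.754 = 235589 W
P_out = η·P_in = 0.949 × 235589 = 223574 W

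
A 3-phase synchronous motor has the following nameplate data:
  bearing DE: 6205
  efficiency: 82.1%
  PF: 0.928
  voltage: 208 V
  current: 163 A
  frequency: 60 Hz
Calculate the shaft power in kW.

P_in = √3·V·I·cosφ = 1.732 × 208 × 163 × 0.928 = 54494 W
P_out = η·P_in = 0.821 × 54494 = 44740 W

44.7 kW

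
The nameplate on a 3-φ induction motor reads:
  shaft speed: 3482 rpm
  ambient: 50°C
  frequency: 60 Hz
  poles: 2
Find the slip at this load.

3.3 %

n_s = 120f/p = 120×60/2 = 3600 rpm
s = (n_s − n)/n_s = (3600 − 3482)/3600 = 0.0328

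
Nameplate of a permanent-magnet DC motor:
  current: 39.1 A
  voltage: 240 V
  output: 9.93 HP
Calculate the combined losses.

1980 W

P_in = V·I = 240×39.1 = 9384 W
P_out = 9.93×746 = 7408 W
Losses = P_in − P_out = 9384 − 7408 = 1976 W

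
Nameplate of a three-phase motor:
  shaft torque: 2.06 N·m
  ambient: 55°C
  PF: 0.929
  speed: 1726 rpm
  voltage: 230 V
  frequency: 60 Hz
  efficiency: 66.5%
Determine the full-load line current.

1.51 A

ω = 2π×1726/60 = 180.7 rad/s; P_out = τω = 2.06 × 180.7 = 372 W
P_in = P_out / η = 372 / 0.665 = 559 W
I_L = P_in / (√3·V_L·cosφ) = 559 / (1.732 × 230 × 0.929) = 1.51 A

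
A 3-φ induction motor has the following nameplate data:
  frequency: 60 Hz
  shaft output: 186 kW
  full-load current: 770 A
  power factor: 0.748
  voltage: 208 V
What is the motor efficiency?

89.6 %

P_out = 186 kW = 186000 W
P_in = √3·V_L·I_L·cosφ = 1.732 × 208 × 770 × 0.748 = 207493 W
η = P_out / P_in = 186000 / 207493 = 0.896 = 89.6%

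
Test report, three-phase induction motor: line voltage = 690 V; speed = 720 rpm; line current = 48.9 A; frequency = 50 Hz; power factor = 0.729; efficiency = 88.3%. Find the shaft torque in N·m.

P_in = √3·V·I·cosφ = 1.732 × 690 × 48.9 × 0.729 = 42602 W
P_out = η·P_in = 0.883 × 42602 = 37618 W
n = 720 rpm
ω = 2π×720/60 = 75.4 rad/s
τ = P_out/ω = 37618/75.4 = 499 N·m

499 N·m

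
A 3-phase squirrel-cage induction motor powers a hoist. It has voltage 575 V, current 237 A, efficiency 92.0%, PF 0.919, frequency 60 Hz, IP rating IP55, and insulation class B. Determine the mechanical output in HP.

268 HP

P_in = √3·V·I·cosφ = 1.732 × 575 × 237 × 0.919 = 216910 W
P_out = η·P_in = 0.92 × 216910 = 199557 W
= 199557/746 = 268 HP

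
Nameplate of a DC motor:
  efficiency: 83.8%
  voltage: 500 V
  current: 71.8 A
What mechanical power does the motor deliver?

P_in = V·I = 500 × 71.8 = 35900 W
P_out = η·P_in = 0.838 × 35900 = 30084 W

30.1 kW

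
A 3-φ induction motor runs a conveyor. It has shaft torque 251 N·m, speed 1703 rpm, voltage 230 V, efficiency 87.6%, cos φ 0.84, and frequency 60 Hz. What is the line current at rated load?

153 A

ω = 2π×1703/60 = 178.3 rad/s; P_out = τω = 251 × 178.3 = 44753 W
P_in = P_out / η = 44753 / 0.876 = 51088 W
I_L = P_in / (√3·V_L·cosφ) = 51088 / (1.732 × 230 × 0.84) = 153 A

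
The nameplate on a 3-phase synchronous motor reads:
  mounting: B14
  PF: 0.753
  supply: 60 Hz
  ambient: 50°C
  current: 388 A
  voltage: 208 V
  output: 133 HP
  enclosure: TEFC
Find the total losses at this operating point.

P_in = √3·V·I·cosφ = 1.732×208×388×0.753 = 105254 W
P_out = 133×746 = 99218 W
Losses = P_in − P_out = 105254 − 99218 = 6036 W

6040 W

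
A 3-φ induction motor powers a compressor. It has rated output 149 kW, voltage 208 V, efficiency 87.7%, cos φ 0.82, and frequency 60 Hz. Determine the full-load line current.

P_out = 149 kW = 149000 W
P_in = P_out / η = 149000 / 0.877 = 169897 W
I_L = P_in / (√3·V_L·cosφ) = 169897 / (1.732 × 208 × 0.82) = 575 A

575 A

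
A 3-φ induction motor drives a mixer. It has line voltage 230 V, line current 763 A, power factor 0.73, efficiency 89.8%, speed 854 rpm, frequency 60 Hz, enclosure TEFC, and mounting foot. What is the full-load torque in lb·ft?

P_in = √3·V·I·cosφ = 1.732 × 230 × 763 × 0.73 = 221883 W
P_out = η·P_in = 0.898 × 221883 = 199251 W
n = 854 rpm
ω = 2π×854/60 = 89.43 rad/s
τ = P_out/ω = 199251/89.43 = 2228 N·m
In lb·ft: 2228/1.356 = 1640 lb·ft

1640 lb·ft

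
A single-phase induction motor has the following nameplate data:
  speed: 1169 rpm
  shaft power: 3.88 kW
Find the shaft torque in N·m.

ω = 2π × 1169/60 = 122.4 rad/s
τ = P/ω = 3880/122.4 = 31.7 N·m

31.7 N·m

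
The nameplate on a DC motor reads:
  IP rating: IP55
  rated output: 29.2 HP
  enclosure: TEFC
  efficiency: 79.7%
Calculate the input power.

P_out = 29.2 × 746 = 21783 W
P_in = P_out/η = 21783/0.797 = 27331 W = 27.3 kW

27.3 kW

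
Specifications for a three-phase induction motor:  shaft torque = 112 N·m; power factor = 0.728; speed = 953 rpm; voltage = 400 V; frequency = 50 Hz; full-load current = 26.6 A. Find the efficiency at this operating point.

83.3 %

ω = 2π × 953/60 = 99.8 rad/s; P_out = τω = 112 × 99.8 = 11178 W
P_in = √3·V_L·I_L·cosφ = 1.732 × 400 × 26.6 × 0.728 = 13416 W
η = P_out / P_in = 11178 / 13416 = 0.833 = 83.3%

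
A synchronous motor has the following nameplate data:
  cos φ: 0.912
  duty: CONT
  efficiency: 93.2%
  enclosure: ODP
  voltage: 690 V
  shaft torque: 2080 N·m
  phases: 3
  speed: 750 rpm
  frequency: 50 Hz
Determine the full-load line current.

ω = 2π×750/60 = 78.54 rad/s; P_out = τω = 2080 × 78.54 = 163363 W
P_in = P_out / η = 163363 / 0.932 = 175282 W
I_L = P_in / (√3·V_L·cosφ) = 175282 / (1.732 × 690 × 0.912) = 161 A

161 A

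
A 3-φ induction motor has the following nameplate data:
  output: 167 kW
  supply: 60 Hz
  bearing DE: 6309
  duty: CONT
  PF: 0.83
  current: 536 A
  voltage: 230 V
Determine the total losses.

P_in = √3·V·I·cosφ = 1.732×230×536×0.83 = 177222 W
P_out = 167000 W
Losses = P_in − P_out = 177222 − 167000 = 10222 W

10.2 kW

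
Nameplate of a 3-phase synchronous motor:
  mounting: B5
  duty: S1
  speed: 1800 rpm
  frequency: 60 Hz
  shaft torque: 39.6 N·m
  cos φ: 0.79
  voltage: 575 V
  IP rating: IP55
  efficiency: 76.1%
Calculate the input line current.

ω = 2π×1800/60 = 188.5 rad/s; P_out = τω = 39.6 × 188.5 = 7465 W
P_in = P_out / η = 7465 / 0.761 = 9809 W
I_L = P_in / (√3·V_L·cosφ) = 9809 / (1.732 × 575 × 0.79) = 12.5 A

12.5 A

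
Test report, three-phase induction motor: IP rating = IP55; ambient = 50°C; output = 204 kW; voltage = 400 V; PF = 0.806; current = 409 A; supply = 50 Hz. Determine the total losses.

P_in = √3·V·I·cosφ = 1.732×400×409×0.806 = 228384 W
P_out = 204000 W
Losses = P_in − P_out = 228384 − 204000 = 24384 W

24400 W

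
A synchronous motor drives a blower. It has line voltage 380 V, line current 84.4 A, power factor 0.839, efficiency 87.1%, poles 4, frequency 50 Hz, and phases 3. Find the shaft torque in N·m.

258 N·m

P_in = √3·V·I·cosφ = 1.732 × 380 × 84.4 × 0.839 = 46605 W
P_out = η·P_in = 0.871 × 46605 = 40593 W
n = n_s = 120×50/4 = 1500 rpm (synchronous)
ω = 2π×1500/60 = 157.1 rad/s
τ = P_out/ω = 40593/157.1 = 258 N·m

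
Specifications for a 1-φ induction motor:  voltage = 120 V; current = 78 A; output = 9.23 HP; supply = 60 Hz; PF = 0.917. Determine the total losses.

P_in = V·I·cosφ = 120×78×0.917 = 8583 W
P_out = 9.23×746 = 6886 W
Losses = P_in − P_out = 8583 − 6886 = 1697 W

1700 W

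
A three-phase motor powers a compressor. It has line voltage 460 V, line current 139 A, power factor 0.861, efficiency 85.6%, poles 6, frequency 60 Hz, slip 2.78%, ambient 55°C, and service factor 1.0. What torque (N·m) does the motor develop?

P_in = √3·V·I·cosφ = 1.732 × 460 × 139 × 0.861 = 95351 W
P_out = η·P_in = 0.856 × 95351 = 81620 W
n_s = 120×60/6 = 1200 rpm; n = 1200×(1−0.0278) = 1167 rpm
ω = 2π×1167/60 = 122.2 rad/s
τ = P_out/ω = 81620/122.2 = 668 N·m

668 N·m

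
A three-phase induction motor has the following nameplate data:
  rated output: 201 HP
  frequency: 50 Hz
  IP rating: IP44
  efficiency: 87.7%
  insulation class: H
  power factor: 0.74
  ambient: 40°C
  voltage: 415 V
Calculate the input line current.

321 A

P_out = 201 × 746 = 149946 W
P_in = P_out / η = 149946 / 0.877 = 170976 W
I_L = P_in / (√3·V_L·cosφ) = 170976 / (1.732 × 415 × 0.74) = 321 A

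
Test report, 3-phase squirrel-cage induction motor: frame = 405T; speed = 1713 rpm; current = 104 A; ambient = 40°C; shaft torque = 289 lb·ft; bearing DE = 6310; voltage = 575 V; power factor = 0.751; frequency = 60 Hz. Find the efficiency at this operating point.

90.4 %

τ = 289 lb·ft × 1.356 = 391.9 N·m
ω = 2π × 1713/60 = 179.4 rad/s; P_out = τω = 391.9 × 179.4 = 70307 W
P_in = √3·V_L·I_L·cosφ = 1.732 × 575 × 104 × 0.751 = 77784 W
η = P_out / P_in = 70307 / 77784 = 0.904 = 90.4%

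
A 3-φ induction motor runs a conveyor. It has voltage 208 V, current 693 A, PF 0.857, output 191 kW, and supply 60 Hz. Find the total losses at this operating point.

P_in = √3·V·I·cosφ = 1.732×208×693×0.857 = 213956 W
P_out = 191000 W
Losses = P_in − P_out = 213956 − 191000 = 22956 W

23000 W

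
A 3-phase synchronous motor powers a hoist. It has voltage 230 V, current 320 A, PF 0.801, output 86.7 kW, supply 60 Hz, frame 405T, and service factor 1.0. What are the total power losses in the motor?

P_in = √3·V·I·cosφ = 1.732×230×320×0.801 = 102108 W
P_out = 86700 W
Losses = P_in − P_out = 102108 − 86700 = 15408 W

15400 W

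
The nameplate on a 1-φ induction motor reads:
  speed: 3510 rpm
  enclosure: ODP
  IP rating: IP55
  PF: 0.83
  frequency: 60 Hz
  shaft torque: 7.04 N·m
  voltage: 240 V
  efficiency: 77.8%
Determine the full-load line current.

ω = 2π×3510/60 = 367.6 rad/s; P_out = τω = 7.04 × 367.6 = 2588 W
P_in = P_out / η = 2588 / 0.778 = 3326 W
I = P_in / (V·cosφ) = 3326 / (240 × 0.83) = 16.7 A

16.7 A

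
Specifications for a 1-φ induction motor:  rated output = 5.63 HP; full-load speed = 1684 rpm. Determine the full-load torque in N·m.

23.8 N·m

P_out = 5.63 × 746 = 4200 W
ω = 2π × 1684/60 = 176.3 rad/s
τ = P_out/ω = 4200/176.3 = 23.8 N·m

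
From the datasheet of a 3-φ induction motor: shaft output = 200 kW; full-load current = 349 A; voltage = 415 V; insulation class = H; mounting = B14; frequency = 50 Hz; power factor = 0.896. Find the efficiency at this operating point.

89.0 %

P_out = 200 kW = 200000 W
P_in = √3·V_L·I_L·cosφ = 1.732 × 415 × 349 × 0.896 = 224765 W
η = P_out / P_in = 200000 / 224765 = 0.890 = 89.0%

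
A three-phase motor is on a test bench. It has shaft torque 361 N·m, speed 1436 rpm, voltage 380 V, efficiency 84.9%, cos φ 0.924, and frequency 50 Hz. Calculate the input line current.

ω = 2π×1436/60 = 150.4 rad/s; P_out = τω = 361 × 150.4 = 54294 W
P_in = P_out / η = 54294 / 0.849 = 63951 W
I_L = P_in / (√3·V_L·cosφ) = 63951 / (1.732 × 380 × 0.924) = 105 A

105 A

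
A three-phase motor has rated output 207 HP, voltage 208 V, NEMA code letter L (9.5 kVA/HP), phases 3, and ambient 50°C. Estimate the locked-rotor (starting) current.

5460 A

S_LR = 9.5 × 207 = 1966.5 kVA
I_LR = S_LR/(√3·V_L) = 1966500/(1.732×208) = 5460 A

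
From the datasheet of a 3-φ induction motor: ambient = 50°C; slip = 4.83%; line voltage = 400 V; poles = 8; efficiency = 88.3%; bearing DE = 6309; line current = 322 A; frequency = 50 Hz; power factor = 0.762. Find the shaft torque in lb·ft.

1480 lb·ft

P_in = √3·V·I·cosφ = 1.732 × 400 × 322 × 0.762 = 169988 W
P_out = η·P_in = 0.883 × 169988 = 150099 W
n_s = 120×50/8 = 750 rpm; n = 750×(1−0.0483) = 714 rpm
ω = 2π×714/60 = 74.77 rad/s
τ = P_out/ω = 150099/74.77 = 2007 N·m
In lb·ft: 2007/1.356 = 1480 lb·ft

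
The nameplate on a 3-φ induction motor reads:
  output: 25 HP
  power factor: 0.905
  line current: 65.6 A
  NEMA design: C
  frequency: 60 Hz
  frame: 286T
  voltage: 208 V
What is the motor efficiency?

P_out = 25 × 746 = 18650 W
P_in = √3·V_L·I_L·cosφ = 1.732 × 208 × 65.6 × 0.905 = 21388 W
η = P_out / P_in = 18650 / 21388 = 0.872 = 87.2%

87.2 %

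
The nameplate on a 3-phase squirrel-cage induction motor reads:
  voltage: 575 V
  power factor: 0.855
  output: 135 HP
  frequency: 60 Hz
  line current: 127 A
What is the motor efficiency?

P_out = 135 × 746 = 100710 W
P_in = √3·V_L·I_L·cosφ = 1.732 × 575 × 127 × 0.855 = 108140 W
η = P_out / P_in = 100710 / 108140 = 0.931 = 93.1%

93.1 %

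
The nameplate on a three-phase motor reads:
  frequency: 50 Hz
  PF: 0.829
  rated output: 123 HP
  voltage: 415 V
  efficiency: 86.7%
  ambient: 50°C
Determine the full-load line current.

178 A

P_out = 123 × 746 = 91758 W
P_in = P_out / η = 91758 / 0.867 = 105834 W
I_L = P_in / (√3·V_L·cosφ) = 105834 / (1.732 × 415 × 0.829) = 178 A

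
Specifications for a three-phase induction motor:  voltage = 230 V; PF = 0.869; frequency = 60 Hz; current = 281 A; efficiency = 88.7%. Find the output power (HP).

P_in = √3·V·I·cosφ = 1.732 × 230 × 281 × 0.869 = 97275 W
P_out = η·P_in = 0.887 × 97275 = 86283 W
= 86283/746 = 116 HP

116 HP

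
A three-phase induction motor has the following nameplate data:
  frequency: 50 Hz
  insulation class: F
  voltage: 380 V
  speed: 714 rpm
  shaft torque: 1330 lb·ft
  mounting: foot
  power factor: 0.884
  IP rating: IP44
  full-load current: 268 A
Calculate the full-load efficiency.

86.5 %

τ = 1330 lb·ft × 1.356 = 1803 N·m
ω = 2π × 714/60 = 74.77 rad/s; P_out = τω = 1803 × 74.77 = 134810 W
P_in = √3·V_L·I_L·cosφ = 1.732 × 380 × 268 × 0.884 = 155926 W
η = P_out / P_in = 134810 / 155926 = 0.865 = 86.5%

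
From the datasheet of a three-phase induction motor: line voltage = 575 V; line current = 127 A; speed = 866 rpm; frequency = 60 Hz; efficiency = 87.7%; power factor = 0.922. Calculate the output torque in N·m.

P_in = √3·V·I·cosφ = 1.732 × 575 × 127 × 0.922 = 116614 W
P_out = η·P_in = 0.877 × 116614 = 102270 W
n = 866 rpm
ω = 2π×866/60 = 90.69 rad/s
τ = P_out/ω = 102270/90.69 = 1130 N·m

1130 N·m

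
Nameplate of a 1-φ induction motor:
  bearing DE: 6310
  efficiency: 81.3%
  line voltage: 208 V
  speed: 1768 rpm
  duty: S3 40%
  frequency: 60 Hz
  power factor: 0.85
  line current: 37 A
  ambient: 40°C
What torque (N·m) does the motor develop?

28.7 N·m

P_in = V·I·cosφ = 208 × 37 × 0.85 = 6542 W
P_out = η·P_in = 0.813 × 6542 = 5319 W
n = 1768 rpm
ω = 2π×1768/60 = 185.1 rad/s
τ = P_out/ω = 5319/185.1 = 28.7 N·m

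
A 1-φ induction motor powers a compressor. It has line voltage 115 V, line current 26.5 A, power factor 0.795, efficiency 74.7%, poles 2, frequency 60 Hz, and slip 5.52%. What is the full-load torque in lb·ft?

3.75 lb·ft

P_in = V·I·cosφ = 115 × 26.5 × 0.795 = 2423 W
P_out = η·P_in = 0.747 × 2423 = 1810 W
n_s = 120×60/2 = 3600 rpm; n = 3600×(1−0.0552) = 3401 rpm
ω = 2π×3401/60 = 356.2 rad/s
τ = P_out/ω = 1810/356.2 = 5.081 N·m
In lb·ft: 5.081/1.356 = 3.75 lb·ft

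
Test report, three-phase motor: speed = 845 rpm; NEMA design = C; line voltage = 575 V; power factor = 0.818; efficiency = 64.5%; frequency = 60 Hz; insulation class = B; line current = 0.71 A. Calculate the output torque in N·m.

4.22 N·m

P_in = √3·V·I·cosφ = 1.732 × 575 × 0.71 × 0.818 = 578 W
P_out = η·P_in = 0.645 × 578 = 373 W
n = 845 rpm
ω = 2π×845/60 = 88.49 rad/s
τ = P_out/ω = 373/88.49 = 4.22 N·m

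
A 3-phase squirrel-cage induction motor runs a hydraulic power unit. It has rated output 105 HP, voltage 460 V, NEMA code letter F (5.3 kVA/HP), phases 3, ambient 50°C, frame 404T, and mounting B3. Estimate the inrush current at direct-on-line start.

698 A

S_LR = 5.3 × 105 = 556.5 kVA
I_LR = S_LR/(√3·V_L) = 556500/(1.732×460) = 698 A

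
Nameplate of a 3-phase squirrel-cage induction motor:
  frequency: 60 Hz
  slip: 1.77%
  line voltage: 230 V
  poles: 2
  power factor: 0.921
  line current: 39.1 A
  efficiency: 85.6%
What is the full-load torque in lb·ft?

24.5 lb·ft

P_in = √3·V·I·cosφ = 1.732 × 230 × 39.1 × 0.921 = 14345 W
P_out = η·P_in = 0.856 × 14345 = 12279 W
n_s = 120×60/2 = 3600 rpm; n = 3600×(1−0.0177) = 3536 rpm
ω = 2π×3536/60 = 370.3 rad/s
τ = P_out/ω = 12279/370.3 = 33.16 N·m
In lb·ft: 33.16/1.356 = 24.5 lb·ft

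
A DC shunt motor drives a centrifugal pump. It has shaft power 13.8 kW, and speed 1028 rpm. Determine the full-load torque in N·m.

128 N·m

ω = 2π × 1028/60 = 107.7 rad/s
τ = P/ω = 13800/107.7 = 128 N·m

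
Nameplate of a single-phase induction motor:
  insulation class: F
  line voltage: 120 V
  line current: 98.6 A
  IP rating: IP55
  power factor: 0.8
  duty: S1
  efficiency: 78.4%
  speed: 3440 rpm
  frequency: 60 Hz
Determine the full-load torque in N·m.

20.6 N·m

P_in = V·I·cosφ = 120 × 98.6 × 0.8 = 9466 W
P_out = η·P_in = 0.784 × 9466 = 7421 W
n = 3440 rpm
ω = 2π×3440/60 = 360.2 rad/s
τ = P_out/ω = 7421/360.2 = 20.6 N·m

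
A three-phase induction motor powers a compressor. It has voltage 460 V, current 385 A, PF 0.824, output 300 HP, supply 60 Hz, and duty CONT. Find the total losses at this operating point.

29 kW

P_in = √3·V·I·cosφ = 1.732×460×385×0.824 = 252751 W
P_out = 300×746 = 223800 W
Losses = P_in − P_out = 252751 − 223800 = 28951 W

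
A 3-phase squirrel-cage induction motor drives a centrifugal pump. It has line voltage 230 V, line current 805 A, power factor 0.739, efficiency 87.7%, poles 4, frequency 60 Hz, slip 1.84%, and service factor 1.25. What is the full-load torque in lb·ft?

828 lb·ft

P_in = √3·V·I·cosφ = 1.732 × 230 × 805 × 0.739 = 236982 W
P_out = η·P_in = 0.877 × 236982 = 207833 W
n_s = 120×60/4 = 1800 rpm; n = 1800×(1−0.0184) = 1767 rpm
ω = 2π×1767/60 = 185 rad/s
τ = P_out/ω = 207833/185 = 1123 N·m
In lb·ft: 1123/1.356 = 828 lb·ft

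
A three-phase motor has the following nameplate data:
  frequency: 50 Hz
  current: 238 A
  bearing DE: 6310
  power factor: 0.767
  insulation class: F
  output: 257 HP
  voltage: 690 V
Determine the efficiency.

87.9 %

P_out = 257 × 746 = 191722 W
P_in = √3·V_L·I_L·cosφ = 1.732 × 690 × 238 × 0.767 = 218157 W
η = P_out / P_in = 191722 / 218157 = 0.879 = 87.9%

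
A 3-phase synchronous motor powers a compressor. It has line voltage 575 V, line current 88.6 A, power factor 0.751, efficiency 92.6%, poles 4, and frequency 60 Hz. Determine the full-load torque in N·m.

326 N·m

P_in = √3·V·I·cosφ = 1.732 × 575 × 88.6 × 0.751 = 66266 W
P_out = η·P_in = 0.926 × 66266 = 61362 W
n = n_s = 120×60/4 = 1800 rpm (synchronous)
ω = 2π×1800/60 = 188.5 rad/s
τ = P_out/ω = 61362/188.5 = 326 N·m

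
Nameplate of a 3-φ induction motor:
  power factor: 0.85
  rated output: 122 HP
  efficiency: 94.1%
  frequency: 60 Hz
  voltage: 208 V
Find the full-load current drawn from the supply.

P_out = 122 × 746 = 91012 W
P_in = P_out / η = 91012 / 0.941 = 96718 W
I_L = P_in / (√3·V_L·cosφ) = 96718 / (1.732 × 208 × 0.85) = 316 A

316 A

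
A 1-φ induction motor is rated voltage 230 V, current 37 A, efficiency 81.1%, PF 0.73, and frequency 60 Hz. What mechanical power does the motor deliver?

P_in = V·I·cosφ = 230 × 37 × 0.73 = 6212 W
P_out = η·P_in = 0.811 × 6212 = 5038 W

5.04 kW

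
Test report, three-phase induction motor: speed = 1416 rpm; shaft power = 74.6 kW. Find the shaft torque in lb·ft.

371 lb·ft

ω = 2π × 1416/60 = 148.3 rad/s
τ = P/ω = 74600/148.3 = 503 N·m
In lb·ft: 503/1.356 = 371 lb·ft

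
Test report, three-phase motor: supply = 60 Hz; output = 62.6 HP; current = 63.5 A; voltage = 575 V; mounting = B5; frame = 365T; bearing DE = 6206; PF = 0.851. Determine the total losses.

7.12 kW

P_in = √3·V·I·cosφ = 1.732×575×63.5×0.851 = 53817 W
P_out = 62.6×746 = 46700 W
Losses = P_in − P_out = 53817 − 46700 = 7117 W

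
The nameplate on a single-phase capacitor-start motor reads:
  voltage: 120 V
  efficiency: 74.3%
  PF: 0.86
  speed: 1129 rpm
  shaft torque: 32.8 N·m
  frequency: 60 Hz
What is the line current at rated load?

50.6 A

ω = 2π×1129/60 = 118.2 rad/s; P_out = τω = 32.8 × 118.2 = 3877 W
P_in = P_out / η = 3877 / 0.743 = 5218 W
I = P_in / (V·cosφ) = 5218 / (120 × 0.86) = 50.6 A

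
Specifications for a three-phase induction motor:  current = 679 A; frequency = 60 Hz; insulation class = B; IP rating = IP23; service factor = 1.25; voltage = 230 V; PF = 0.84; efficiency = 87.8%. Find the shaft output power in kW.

199 kW

P_in = √3·V·I·cosφ = 1.732 × 230 × 679 × 0.84 = 227209 W
P_out = η·P_in = 0.878 × 227209 = 199490 W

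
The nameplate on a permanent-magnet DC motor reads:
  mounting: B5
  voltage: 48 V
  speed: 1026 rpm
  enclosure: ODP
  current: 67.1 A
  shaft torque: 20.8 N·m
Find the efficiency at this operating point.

69.4 %

ω = 2π × 1026/60 = 107.4 rad/s; P_out = τω = 20.8 × 107.4 = 2234 W
P_in = V·I = 48 × 67.1 = 3221 W
η = P_out / P_in = 2234 / 3221 = 0.694 = 69.4%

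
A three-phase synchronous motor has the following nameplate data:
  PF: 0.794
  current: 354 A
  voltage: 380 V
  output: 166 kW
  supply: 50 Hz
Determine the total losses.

19 kW

P_in = √3·V·I·cosφ = 1.732×380×354×0.794 = 184993 W
P_out = 166000 W
Losses = P_in − P_out = 184993 − 166000 = 18993 W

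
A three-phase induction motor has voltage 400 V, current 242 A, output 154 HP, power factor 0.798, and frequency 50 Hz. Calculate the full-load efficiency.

P_out = 154 × 746 = 114884 W
P_in = √3·V_L·I_L·cosφ = 1.732 × 400 × 242 × 0.798 = 133791 W
η = P_out / P_in = 114884 / 133791 = 0.859 = 85.9%

85.9 %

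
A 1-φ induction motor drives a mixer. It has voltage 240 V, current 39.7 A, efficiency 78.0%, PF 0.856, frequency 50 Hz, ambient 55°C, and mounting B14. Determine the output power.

6.36 kW

P_in = V·I·cosφ = 240 × 39.7 × 0.856 = 8156 W
P_out = η·P_in = 0.78 × 8156 = 6362 W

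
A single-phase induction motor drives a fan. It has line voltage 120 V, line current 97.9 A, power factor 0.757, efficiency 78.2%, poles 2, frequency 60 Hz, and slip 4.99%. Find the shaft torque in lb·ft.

14.3 lb·ft

P_in = V·I·cosφ = 120 × 97.9 × 0.757 = 8893 W
P_out = η·P_in = 0.782 × 8893 = 6954 W
n_s = 120×60/2 = 3600 rpm; n = 3600×(1−0.0499) = 3420 rpm
ω = 2π×3420/60 = 358.1 rad/s
τ = P_out/ω = 6954/358.1 = 19.42 N·m
In lb·ft: 19.42/1.356 = 14.3 lb·ft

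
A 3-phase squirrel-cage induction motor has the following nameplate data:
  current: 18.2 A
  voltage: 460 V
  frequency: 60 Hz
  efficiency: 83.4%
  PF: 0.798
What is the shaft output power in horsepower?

P_in = √3·V·I·cosφ = 1.732 × 460 × 18.2 × 0.798 = 11571 W
P_out = η·P_in = 0.834 × 11571 = 9650 W
= 9650/746 = 12.9 HP

12.9 HP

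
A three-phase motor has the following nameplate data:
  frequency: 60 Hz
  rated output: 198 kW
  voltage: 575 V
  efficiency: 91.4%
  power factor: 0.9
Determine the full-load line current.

P_out = 198 kW = 198000 W
P_in = P_out / η = 198000 / 0.914 = 216630 W
I_L = P_in / (√3·V_L·cosφ) = 216630 / (1.732 × 575 × 0.9) = 242 A

242 A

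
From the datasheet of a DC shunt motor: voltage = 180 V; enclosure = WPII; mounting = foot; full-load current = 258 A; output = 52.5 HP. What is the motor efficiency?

84.3 %

P_out = 52.5 × 746 = 39165 W
P_in = V·I = 180 × 258 = 46440 W
η = P_out / P_in = 39165 / 46440 = 0.843 = 84.3%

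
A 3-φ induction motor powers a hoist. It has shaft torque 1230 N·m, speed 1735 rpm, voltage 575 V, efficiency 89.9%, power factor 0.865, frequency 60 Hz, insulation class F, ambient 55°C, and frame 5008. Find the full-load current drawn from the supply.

289 A

ω = 2π×1735/60 = 181.7 rad/s; P_out = τω = 1230 × 181.7 = 223491 W
P_in = P_out / η = 223491 / 0.899 = 248600 W
I_L = P_in / (√3·V_L·cosφ) = 248600 / (1.732 × 575 × 0.865) = 289 A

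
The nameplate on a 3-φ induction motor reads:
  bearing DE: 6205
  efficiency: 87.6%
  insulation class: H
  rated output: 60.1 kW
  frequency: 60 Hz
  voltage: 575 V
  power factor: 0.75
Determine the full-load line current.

91.9 A

P_out = 60.1 kW = 60100 W
P_in = P_out / η = 60100 / 0.876 = 68607 W
I_L = P_in / (√3·V_L·cosφ) = 68607 / (1.732 × 575 × 0.75) = 91.9 A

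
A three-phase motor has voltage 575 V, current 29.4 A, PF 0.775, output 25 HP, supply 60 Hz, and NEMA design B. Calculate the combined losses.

4.04 kW

P_in = √3·V·I·cosφ = 1.732×575×29.4×0.775 = 22692 W
P_out = 25×746 = 18650 W
Losses = P_in − P_out = 22692 − 18650 = 4042 W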